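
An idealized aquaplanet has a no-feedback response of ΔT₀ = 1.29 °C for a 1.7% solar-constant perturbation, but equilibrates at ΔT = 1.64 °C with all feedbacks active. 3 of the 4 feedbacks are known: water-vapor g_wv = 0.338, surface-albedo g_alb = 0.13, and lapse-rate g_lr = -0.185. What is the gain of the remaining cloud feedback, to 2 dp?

Amplification A = ΔT/ΔT₀ = 1.64/1.29 = 1.271.
Total gain g = 1 − 1/A = 1 − 1/1.271 = 0.2132.
Known gains sum to 0.338 + 0.13 − 0.185 = 0.283.
g_cld = 0.2132 − 0.283 = -0.07.

-0.07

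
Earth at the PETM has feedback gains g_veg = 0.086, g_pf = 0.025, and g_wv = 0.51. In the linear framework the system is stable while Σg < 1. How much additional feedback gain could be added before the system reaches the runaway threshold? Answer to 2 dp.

0.38

Current total gain = 0.086 + 0.025 + 0.51 = 0.621.
Margin to runaway = 1 − 0.621 = 0.38.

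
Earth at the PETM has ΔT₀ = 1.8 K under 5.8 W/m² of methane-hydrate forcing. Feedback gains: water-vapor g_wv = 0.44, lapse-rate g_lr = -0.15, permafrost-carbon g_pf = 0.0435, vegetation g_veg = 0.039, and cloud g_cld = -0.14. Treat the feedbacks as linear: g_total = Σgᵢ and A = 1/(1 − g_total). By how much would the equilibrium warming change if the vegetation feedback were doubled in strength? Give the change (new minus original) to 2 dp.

Original: g = 0.2325, ΔT = 1.8/(1−0.2325) = 2.3453 K.
With doubled vegetation: g' = 0.2715, ΔT' = 1.8/(1−0.2715) = 2.4708 K.
Change = 2.4708 − 2.3453 = 0.13 K.

0.13 K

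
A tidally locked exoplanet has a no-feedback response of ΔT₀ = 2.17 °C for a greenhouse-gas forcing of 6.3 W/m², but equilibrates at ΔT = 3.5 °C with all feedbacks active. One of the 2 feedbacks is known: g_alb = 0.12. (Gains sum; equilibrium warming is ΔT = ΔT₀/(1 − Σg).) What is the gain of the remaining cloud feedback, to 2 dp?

0.26

Amplification A = ΔT/ΔT₀ = 3.5/2.17 = 1.613.
Total gain g = 1 − 1/A = 1 − 1/1.613 = 0.38.
The known gain is 0.12.
g_cld = 0.38 − 0.12 = 0.26.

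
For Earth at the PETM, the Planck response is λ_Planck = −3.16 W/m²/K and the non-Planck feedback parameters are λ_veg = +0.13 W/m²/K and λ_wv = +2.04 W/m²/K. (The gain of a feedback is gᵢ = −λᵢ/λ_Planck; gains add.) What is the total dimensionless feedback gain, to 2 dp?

Convert to gains: g_veg = 0.13/3.16 = 0.04114; g_wv = 2.04/3.16 = 0.6456.
Total gain g = 0.68674.

0.69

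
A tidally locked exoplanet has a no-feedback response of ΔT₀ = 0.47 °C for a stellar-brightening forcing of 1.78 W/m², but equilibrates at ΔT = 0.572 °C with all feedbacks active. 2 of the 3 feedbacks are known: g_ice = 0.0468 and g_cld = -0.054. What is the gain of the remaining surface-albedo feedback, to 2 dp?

Amplification A = ΔT/ΔT₀ = 0.572/0.47 = 1.217.
Total gain g = 1 − 1/A = 1 − 1/1.217 = 0.1783.
Known gains sum to 0.0468 − 0.054 = -0.0072.
g_alb = 0.1783 + 0.0072 = 0.19.

0.19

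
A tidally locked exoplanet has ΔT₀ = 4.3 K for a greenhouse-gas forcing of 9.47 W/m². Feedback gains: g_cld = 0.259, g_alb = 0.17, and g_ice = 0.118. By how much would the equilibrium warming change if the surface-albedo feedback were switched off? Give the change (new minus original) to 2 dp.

Original: g = 0.547, ΔT = 4.3/(1−0.547) = 9.4923 K.
Without surface-albedo: g' = 0.377, ΔT' = 4.3/(1−0.377) = 6.9021 K.
Change = 6.9021 − 9.4923 = -2.59 K.

-2.59 K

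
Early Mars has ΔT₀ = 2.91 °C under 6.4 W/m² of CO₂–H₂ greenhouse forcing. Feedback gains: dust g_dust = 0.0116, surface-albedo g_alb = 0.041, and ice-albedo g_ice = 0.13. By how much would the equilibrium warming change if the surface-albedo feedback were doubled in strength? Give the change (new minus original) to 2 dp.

Original: g = 0.1826, ΔT = 2.91/(1−0.1826) = 3.5601 °C.
With doubled surface-albedo: g' = 0.2236, ΔT' = 2.91/(1−0.2236) = 3.7481 °C.
Change = 3.7481 − 3.5601 = 0.19 °C.

0.19 °C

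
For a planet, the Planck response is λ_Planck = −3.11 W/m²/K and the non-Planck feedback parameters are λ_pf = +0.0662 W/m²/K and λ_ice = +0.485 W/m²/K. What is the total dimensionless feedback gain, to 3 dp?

Convert to gains: g_pf = 0.0662/3.11 = 0.02129; g_ice = 0.485/3.11 = 0.1559.
Total gain g = 0.17719.

0.177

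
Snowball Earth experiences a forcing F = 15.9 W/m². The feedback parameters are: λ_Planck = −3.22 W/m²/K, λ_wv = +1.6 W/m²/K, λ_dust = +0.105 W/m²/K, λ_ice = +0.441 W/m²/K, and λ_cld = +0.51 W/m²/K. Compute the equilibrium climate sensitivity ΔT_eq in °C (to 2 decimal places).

28.19 °C

Net feedback parameter λ = (−3.22) + (+1.6) + (+0.105) + (+0.441) + (+0.51) = -0.564 W/m²/K.
ΔT = −F/λ = −15.9/(-0.564) = 28.19 °C.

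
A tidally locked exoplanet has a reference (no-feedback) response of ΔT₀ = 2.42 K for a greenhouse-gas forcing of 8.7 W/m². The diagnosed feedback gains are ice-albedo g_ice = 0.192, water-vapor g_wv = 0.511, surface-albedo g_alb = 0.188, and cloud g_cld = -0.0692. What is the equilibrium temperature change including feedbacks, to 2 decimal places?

Total gain g = 0.192 + 0.511 + 0.188 − 0.0692 = 0.8218.
Amplification A = 1/(1 − 0.8218) = 5.612.
ΔT = 2.42 × 5.612 = 13.58 K.

13.58 K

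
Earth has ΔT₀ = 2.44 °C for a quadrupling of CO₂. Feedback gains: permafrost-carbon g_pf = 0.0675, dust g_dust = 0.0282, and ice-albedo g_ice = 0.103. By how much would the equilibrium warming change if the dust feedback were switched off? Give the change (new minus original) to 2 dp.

-0.10 °C

Original: g = 0.1987, ΔT = 2.44/(1−0.1987) = 3.0451 °C.
Without dust: g' = 0.1705, ΔT' = 2.44/(1−0.1705) = 2.9415 °C.
Change = 2.9415 − 3.0451 = -0.10 °C.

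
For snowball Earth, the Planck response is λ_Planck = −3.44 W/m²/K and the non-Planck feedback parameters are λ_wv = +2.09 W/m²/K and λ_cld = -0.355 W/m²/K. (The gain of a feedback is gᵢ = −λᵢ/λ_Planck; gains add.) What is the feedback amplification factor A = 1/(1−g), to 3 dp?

Convert to gains: g_wv = 2.09/3.44 = 0.6076; g_cld = -0.355/3.44 = -0.1032.
Total gain g = 0.5044.
A = 1/(1 − 0.5044) = 2.018.

2.018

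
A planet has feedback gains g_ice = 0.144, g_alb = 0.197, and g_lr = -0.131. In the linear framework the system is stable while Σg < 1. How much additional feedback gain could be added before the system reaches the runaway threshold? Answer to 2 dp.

0.79

Current total gain = 0.144 + 0.197 − 0.131 = 0.21.
Margin to runaway = 1 − 0.21 = 0.79.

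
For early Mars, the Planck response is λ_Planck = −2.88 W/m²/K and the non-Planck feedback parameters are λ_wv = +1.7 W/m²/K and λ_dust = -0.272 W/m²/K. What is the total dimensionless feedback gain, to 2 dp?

Convert to gains: g_wv = 1.7/2.88 = 0.5903; g_dust = -0.272/2.88 = -0.09444.
Total gain g = 0.49586.

0.50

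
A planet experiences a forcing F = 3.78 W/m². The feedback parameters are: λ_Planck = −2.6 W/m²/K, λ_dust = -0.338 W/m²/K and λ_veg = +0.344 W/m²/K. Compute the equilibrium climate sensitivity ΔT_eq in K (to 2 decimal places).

1.46 K

Net feedback parameter λ = (−2.6) + (-0.338) + (+0.344) = -2.594 W/m²/K.
ΔT = −F/λ = −3.78/(-2.594) = 1.46 K.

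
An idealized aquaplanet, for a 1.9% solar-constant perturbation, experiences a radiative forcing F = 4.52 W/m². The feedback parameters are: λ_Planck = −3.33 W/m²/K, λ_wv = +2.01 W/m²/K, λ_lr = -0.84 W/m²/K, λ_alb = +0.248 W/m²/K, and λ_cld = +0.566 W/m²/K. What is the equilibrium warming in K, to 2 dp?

Net feedback parameter λ = (−3.33) + (+2.01) + (-0.84) + (+0.248) + (+0.566) = -1.346 W/m²/K.
ΔT = −F/λ = −4.52/(-1.346) = 3.36 K.

3.36 K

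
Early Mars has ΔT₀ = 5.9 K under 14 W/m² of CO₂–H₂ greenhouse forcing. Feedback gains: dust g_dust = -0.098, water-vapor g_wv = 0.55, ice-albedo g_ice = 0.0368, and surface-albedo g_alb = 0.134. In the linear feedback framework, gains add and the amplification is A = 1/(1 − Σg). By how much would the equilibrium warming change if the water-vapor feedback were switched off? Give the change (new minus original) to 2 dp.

-9.28 K

Original: g = 0.6228, ΔT = 5.9/(1−0.6228) = 15.6416 K.
Without water-vapor: g' = 0.0728, ΔT' = 5.9/(1−0.0728) = 6.3632 K.
Change = 6.3632 − 15.6416 = -9.28 K.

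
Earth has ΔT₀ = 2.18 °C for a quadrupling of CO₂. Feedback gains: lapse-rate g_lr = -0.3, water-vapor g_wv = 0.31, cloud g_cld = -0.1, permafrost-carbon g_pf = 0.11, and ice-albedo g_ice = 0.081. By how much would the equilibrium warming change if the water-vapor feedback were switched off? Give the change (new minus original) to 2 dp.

Original: g = 0.101, ΔT = 2.18/(1−0.101) = 2.4249 °C.
Without water-vapor: g' = -0.209, ΔT' = 2.18/(1+0.209) = 1.8031 °C.
Change = 1.8031 − 2.4249 = -0.62 °C.

-0.62 °C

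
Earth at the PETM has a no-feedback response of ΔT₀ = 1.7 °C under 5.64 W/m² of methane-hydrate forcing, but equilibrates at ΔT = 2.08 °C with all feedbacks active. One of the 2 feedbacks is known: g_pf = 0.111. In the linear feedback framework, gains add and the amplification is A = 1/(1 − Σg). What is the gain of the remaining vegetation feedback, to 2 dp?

Amplification A = ΔT/ΔT₀ = 2.08/1.7 = 1.224.
Total gain g = 1 − 1/A = 1 − 1/1.224 = 0.183.
The known gain is 0.111.
g_veg = 0.183 − 0.111 = 0.07.

0.07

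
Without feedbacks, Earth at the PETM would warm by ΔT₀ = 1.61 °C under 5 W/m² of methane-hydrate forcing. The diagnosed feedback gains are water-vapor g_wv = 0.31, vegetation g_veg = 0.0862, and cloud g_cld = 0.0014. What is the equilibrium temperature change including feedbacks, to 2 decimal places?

Total gain g = 0.31 + 0.0862 + 0.0014 = 0.3976.
Amplification A = 1/(1 − 0.3976) = 1.66.
ΔT = 1.61 × 1.66 = 2.67 °C.

2.67 °C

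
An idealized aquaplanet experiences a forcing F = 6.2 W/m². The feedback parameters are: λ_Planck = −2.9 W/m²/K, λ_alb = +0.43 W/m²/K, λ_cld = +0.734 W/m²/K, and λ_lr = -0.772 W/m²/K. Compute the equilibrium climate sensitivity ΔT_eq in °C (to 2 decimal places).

Net feedback parameter λ = (−2.9) + (+0.43) + (+0.734) + (-0.772) = -2.508 W/m²/K.
ΔT = −F/λ = −6.2/(-2.508) = 2.47 °C.

2.47 °C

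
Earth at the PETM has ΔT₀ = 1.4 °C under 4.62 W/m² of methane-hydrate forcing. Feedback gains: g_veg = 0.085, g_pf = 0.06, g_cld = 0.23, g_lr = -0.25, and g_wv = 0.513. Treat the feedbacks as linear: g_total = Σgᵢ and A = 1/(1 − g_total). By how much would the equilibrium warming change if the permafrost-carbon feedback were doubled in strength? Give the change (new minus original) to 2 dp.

Original: g = 0.638, ΔT = 1.4/(1−0.638) = 3.8674 °C.
With doubled permafrost-carbon: g' = 0.698, ΔT' = 1.4/(1−0.698) = 4.6358 °C.
Change = 4.6358 − 3.8674 = 0.77 °C.

0.77 °C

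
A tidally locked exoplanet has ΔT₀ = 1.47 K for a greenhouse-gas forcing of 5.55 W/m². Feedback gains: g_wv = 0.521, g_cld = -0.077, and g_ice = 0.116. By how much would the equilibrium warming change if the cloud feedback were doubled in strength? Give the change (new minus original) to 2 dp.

-0.50 K

Original: g = 0.56, ΔT = 1.47/(1−0.56) = 3.3409 K.
With doubled cloud: g' = 0.483, ΔT' = 1.47/(1−0.483) = 2.8433 K.
Change = 2.8433 − 3.3409 = -0.50 K.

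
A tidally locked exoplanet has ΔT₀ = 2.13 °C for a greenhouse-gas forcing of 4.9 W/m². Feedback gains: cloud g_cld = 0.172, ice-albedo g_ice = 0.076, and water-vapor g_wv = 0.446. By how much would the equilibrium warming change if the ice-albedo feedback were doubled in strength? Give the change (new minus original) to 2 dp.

Original: g = 0.694, ΔT = 2.13/(1−0.694) = 6.9608 °C.
With doubled ice-albedo: g' = 0.77, ΔT' = 2.13/(1−0.77) = 9.2609 °C.
Change = 9.2609 − 6.9608 = 2.30 °C.

2.30 °C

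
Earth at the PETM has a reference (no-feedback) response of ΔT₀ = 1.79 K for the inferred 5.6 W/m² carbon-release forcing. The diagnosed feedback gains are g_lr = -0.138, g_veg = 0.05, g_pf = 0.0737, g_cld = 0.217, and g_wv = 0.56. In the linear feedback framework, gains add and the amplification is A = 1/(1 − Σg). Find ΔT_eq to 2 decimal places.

Total gain g = -0.138 + 0.05 + 0.0737 + 0.217 + 0.56 = 0.7627.
Amplification A = 1/(1 − 0.7627) = 4.214.
ΔT = 1.79 × 4.214 = 7.54 K.

7.54 K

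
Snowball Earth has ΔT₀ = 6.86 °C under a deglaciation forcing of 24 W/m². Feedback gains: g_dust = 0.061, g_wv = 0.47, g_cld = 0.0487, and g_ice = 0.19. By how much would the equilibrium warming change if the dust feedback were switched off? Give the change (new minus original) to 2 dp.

Original: g = 0.7697, ΔT = 6.86/(1−0.7697) = 29.7872 °C.
Without dust: g' = 0.7087, ΔT' = 6.86/(1−0.7087) = 23.5496 °C.
Change = 23.5496 − 29.7872 = -6.24 °C.

-6.24 °C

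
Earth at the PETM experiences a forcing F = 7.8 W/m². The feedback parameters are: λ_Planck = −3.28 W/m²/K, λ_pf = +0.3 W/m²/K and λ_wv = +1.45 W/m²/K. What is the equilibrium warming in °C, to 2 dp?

5.10 °C

Net feedback parameter λ = (−3.28) + (+0.3) + (+1.45) = -1.53 W/m²/K.
ΔT = −F/λ = −7.8/(-1.53) = 5.10 °C.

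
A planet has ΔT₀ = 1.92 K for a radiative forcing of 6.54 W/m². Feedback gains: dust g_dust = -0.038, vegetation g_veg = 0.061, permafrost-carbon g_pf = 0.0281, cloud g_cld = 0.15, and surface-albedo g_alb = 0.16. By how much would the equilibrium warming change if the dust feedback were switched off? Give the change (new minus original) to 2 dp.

0.19 K

Original: g = 0.3611, ΔT = 1.92/(1−0.3611) = 3.0052 K.
Without dust: g' = 0.3991, ΔT' = 1.92/(1−0.3991) = 3.1952 K.
Change = 3.1952 − 3.0052 = 0.19 K.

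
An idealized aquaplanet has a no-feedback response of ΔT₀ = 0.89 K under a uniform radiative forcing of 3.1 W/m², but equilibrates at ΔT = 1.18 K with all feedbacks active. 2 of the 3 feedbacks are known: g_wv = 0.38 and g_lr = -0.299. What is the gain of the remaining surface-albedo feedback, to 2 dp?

0.16

Amplification A = ΔT/ΔT₀ = 1.18/0.89 = 1.326.
Total gain g = 1 − 1/A = 1 − 1/1.326 = 0.2459.
Known gains sum to 0.38 − 0.299 = 0.081.
g_alb = 0.2459 − 0.081 = 0.16.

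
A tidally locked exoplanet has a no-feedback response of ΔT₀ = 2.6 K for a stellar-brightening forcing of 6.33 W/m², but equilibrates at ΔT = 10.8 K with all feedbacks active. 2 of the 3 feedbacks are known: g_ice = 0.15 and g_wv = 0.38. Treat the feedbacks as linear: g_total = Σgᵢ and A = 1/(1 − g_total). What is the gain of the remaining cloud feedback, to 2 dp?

0.23

Amplification A = ΔT/ΔT₀ = 10.8/2.6 = 4.154.
Total gain g = 1 − 1/A = 1 − 1/4.154 = 0.7593.
Known gains sum to 0.15 + 0.38 = 0.53.
g_cld = 0.7593 − 0.53 = 0.23.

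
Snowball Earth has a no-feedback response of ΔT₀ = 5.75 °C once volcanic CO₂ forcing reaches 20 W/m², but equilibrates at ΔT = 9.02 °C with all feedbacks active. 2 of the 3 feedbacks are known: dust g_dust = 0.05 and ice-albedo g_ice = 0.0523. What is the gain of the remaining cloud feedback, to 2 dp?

0.26

Amplification A = ΔT/ΔT₀ = 9.02/5.75 = 1.569.
Total gain g = 1 − 1/A = 1 − 1/1.569 = 0.3627.
Known gains sum to 0.05 + 0.0523 = 0.1023.
g_cld = 0.3627 − 0.1023 = 0.26.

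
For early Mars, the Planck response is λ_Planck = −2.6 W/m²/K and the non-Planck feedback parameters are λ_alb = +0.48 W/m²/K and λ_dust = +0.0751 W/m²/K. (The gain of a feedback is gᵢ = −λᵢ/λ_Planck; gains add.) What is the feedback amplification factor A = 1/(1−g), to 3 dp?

Convert to gains: g_alb = 0.48/2.6 = 0.1846; g_dust = 0.0751/2.6 = 0.02888.
Total gain g = 0.21348.
A = 1/(1 − 0.21348) = 1.271.

1.271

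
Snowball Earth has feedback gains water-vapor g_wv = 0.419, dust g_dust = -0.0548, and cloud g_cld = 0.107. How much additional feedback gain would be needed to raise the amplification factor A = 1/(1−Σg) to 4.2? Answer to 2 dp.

Current total gain = 0.4712.
Target gain for A = 4.2: g* = 1 − 1/4.2 = 0.7619.
Additional gain needed = 0.7619 − 0.4712 = 0.29.

0.29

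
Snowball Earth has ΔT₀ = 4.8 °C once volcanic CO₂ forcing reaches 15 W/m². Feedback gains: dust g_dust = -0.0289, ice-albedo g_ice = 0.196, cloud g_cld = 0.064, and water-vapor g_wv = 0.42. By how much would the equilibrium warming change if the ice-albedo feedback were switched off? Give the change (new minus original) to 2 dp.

Original: g = 0.6511, ΔT = 4.8/(1−0.6511) = 13.7575 °C.
Without ice-albedo: g' = 0.4551, ΔT' = 4.8/(1−0.4551) = 8.8090 °C.
Change = 8.8090 − 13.7575 = -4.95 °C.

-4.95 °C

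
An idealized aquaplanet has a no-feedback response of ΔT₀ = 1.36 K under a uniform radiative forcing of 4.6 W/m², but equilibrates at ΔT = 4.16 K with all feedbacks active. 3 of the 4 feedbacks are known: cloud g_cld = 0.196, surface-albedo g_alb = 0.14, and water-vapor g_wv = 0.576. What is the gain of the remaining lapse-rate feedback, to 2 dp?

-0.24

Amplification A = ΔT/ΔT₀ = 4.16/1.36 = 3.059.
Total gain g = 1 − 1/A = 1 − 1/3.059 = 0.6731.
Known gains sum to 0.196 + 0.14 + 0.576 = 0.912.
g_lr = 0.6731 − 0.912 = -0.24.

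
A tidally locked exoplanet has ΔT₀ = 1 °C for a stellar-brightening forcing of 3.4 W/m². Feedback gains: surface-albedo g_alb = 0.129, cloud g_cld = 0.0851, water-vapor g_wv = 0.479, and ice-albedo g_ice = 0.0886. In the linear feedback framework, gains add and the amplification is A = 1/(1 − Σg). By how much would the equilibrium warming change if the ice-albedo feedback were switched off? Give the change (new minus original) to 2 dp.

Original: g = 0.7817, ΔT = 1/(1−0.7817) = 4.5809 °C.
Without ice-albedo: g' = 0.6931, ΔT' = 1/(1−0.6931) = 3.2584 °C.
Change = 3.2584 − 4.5809 = -1.32 °C.

-1.32 °C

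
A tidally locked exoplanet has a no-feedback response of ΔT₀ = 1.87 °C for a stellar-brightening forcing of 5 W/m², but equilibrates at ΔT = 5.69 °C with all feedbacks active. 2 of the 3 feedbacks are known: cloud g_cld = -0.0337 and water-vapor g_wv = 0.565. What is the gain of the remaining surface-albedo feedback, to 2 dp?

Amplification A = ΔT/ΔT₀ = 5.69/1.87 = 3.043.
Total gain g = 1 − 1/A = 1 − 1/3.043 = 0.6714.
Known gains sum to -0.0337 + 0.565 = 0.5313.
g_alb = 0.6714 − 0.5313 = 0.14.

0.14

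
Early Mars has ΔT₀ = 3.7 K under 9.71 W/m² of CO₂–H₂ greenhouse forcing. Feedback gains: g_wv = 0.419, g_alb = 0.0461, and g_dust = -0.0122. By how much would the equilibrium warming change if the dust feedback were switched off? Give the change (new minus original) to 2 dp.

0.15 K

Original: g = 0.4529, ΔT = 3.7/(1−0.4529) = 6.7629 K.
Without dust: g' = 0.4651, ΔT' = 3.7/(1−0.4651) = 6.9172 K.
Change = 6.9172 − 6.7629 = 0.15 K.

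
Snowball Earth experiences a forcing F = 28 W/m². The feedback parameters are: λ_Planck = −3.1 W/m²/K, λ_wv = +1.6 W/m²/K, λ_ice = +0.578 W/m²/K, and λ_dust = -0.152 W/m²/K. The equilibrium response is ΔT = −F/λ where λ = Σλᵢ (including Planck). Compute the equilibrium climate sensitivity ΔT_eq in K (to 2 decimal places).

Net feedback parameter λ = (−3.1) + (+1.6) + (+0.578) + (-0.152) = -1.074 W/m²/K.
ΔT = −F/λ = −28/(-1.074) = 26.07 K.

26.07 K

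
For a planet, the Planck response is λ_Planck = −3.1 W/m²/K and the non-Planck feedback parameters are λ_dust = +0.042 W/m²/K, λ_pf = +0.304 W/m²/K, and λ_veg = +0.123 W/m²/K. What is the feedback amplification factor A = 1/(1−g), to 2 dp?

Convert to gains: g_dust = 0.042/3.1 = 0.01355; g_pf = 0.304/3.1 = 0.09806; g_veg = 0.123/3.1 = 0.03968.
Total gain g = 0.15129.
A = 1/(1 − 0.15129) = 1.18.

1.18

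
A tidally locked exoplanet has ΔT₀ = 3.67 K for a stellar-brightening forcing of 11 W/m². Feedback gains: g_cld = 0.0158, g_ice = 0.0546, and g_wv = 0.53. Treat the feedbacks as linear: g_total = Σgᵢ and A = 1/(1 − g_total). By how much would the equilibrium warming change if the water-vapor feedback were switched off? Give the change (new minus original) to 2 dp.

-5.24 K

Original: g = 0.6004, ΔT = 3.67/(1−0.6004) = 9.1842 K.
Without water-vapor: g' = 0.0704, ΔT' = 3.67/(1−0.0704) = 3.9479 K.
Change = 3.9479 − 9.1842 = -5.24 K.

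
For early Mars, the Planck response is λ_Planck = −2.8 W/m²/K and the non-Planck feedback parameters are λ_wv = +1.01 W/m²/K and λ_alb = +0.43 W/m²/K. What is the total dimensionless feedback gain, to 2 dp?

0.51

Convert to gains: g_wv = 1.01/2.8 = 0.3607; g_alb = 0.43/2.8 = 0.1536.
Total gain g = 0.5143.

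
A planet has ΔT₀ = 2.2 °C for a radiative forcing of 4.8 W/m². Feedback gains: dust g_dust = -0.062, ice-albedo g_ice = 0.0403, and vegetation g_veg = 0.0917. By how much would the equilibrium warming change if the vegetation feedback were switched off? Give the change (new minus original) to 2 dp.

-0.21 °C

Original: g = 0.07, ΔT = 2.2/(1−0.07) = 2.3656 °C.
Without vegetation: g' = -0.0217, ΔT' = 2.2/(1+0.0217) = 2.1533 °C.
Change = 2.1533 − 2.3656 = -0.21 °C.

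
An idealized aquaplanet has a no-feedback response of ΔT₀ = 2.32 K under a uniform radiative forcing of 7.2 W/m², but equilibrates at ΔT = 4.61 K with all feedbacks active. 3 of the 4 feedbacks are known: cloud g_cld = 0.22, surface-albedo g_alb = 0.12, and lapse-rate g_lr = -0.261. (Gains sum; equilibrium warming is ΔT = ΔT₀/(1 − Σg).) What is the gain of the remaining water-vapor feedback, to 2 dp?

Amplification A = ΔT/ΔT₀ = 4.61/2.32 = 1.987.
Total gain g = 1 − 1/A = 1 − 1/1.987 = 0.4967.
Known gains sum to 0.22 + 0.12 − 0.261 = 0.079.
g_wv = 0.4967 − 0.079 = 0.42.

0.42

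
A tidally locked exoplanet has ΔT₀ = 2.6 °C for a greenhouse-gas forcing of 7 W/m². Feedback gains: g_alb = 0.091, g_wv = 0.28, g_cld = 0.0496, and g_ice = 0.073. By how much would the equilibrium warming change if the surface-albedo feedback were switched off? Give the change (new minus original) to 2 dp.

Original: g = 0.4936, ΔT = 2.6/(1−0.4936) = 5.1343 °C.
Without surface-albedo: g' = 0.4026, ΔT' = 2.6/(1−0.4026) = 4.3522 °C.
Change = 4.3522 − 5.1343 = -0.78 °C.

-0.78 °C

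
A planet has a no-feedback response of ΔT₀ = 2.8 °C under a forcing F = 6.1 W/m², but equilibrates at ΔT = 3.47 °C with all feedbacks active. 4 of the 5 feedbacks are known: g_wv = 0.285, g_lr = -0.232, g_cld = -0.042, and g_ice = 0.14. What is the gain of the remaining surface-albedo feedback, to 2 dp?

Amplification A = ΔT/ΔT₀ = 3.47/2.8 = 1.239.
Total gain g = 1 − 1/A = 1 − 1/1.239 = 0.1929.
Known gains sum to 0.285 − 0.232 − 0.042 + 0.14 = 0.151.
g_alb = 0.1929 − 0.151 = 0.04.

0.04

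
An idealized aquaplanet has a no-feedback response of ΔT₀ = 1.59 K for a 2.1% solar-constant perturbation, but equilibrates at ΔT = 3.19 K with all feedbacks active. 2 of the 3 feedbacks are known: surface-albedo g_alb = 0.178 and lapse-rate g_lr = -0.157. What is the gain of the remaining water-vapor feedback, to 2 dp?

0.48

Amplification A = ΔT/ΔT₀ = 3.19/1.59 = 2.006.
Total gain g = 1 − 1/A = 1 − 1/2.006 = 0.5015.
Known gains sum to 0.178 − 0.157 = 0.021.
g_wv = 0.5015 − 0.021 = 0.48.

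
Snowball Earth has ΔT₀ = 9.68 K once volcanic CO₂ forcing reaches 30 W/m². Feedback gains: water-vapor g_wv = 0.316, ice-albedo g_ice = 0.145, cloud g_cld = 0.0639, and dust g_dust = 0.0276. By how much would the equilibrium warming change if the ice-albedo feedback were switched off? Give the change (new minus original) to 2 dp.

Original: g = 0.5525, ΔT = 9.68/(1−0.5525) = 21.6313 K.
Without ice-albedo: g' = 0.4075, ΔT' = 9.68/(1−0.4075) = 16.3376 K.
Change = 16.3376 − 21.6313 = -5.29 K.

-5.29 K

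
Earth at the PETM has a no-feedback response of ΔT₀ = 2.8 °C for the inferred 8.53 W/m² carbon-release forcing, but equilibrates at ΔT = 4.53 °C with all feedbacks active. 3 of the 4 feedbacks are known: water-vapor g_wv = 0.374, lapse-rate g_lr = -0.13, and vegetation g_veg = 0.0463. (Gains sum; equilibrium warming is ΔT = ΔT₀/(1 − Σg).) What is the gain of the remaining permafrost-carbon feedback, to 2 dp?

0.09

Amplification A = ΔT/ΔT₀ = 4.53/2.8 = 1.618.
Total gain g = 1 − 1/A = 1 − 1/1.618 = 0.382.
Known gains sum to 0.374 − 0.13 + 0.0463 = 0.2903.
g_pf = 0.382 − 0.2903 = 0.09.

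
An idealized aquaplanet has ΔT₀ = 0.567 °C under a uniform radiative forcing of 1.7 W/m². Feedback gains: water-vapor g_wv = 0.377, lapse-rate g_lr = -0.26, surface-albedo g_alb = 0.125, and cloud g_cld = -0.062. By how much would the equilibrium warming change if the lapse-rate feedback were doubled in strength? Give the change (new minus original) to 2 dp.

-0.17 °C

Original: g = 0.18, ΔT = 0.567/(1−0.18) = 0.6915 °C.
With doubled lapse-rate: g' = -0.08, ΔT' = 0.567/(1+0.08) = 0.5250 °C.
Change = 0.5250 − 0.6915 = -0.17 °C.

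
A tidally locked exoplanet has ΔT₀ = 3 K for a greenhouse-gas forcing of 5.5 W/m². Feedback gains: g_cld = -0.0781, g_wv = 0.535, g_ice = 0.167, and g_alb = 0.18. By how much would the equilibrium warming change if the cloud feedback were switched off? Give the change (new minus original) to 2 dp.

10.13 K

Original: g = 0.8039, ΔT = 3/(1−0.8039) = 15.2983 K.
Without cloud: g' = 0.882, ΔT' = 3/(1−0.882) = 25.4237 K.
Change = 25.4237 − 15.2983 = 10.13 K.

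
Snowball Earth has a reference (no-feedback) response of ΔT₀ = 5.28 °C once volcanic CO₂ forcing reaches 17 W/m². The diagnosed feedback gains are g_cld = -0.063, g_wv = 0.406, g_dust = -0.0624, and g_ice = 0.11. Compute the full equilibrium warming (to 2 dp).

8.66 °C

Total gain g = -0.063 + 0.406 − 0.0624 + 0.11 = 0.3906.
Amplification A = 1/(1 − 0.3906) = 1.641.
ΔT = 5.28 × 1.641 = 8.66 °C.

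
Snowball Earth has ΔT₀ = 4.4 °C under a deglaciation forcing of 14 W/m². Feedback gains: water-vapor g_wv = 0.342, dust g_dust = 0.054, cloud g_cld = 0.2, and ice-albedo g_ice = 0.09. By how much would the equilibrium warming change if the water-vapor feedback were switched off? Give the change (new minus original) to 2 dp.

-7.31 °C

Original: g = 0.686, ΔT = 4.4/(1−0.686) = 14.0127 °C.
Without water-vapor: g' = 0.344, ΔT' = 4.4/(1−0.344) = 6.7073 °C.
Change = 6.7073 − 14.0127 = -7.31 °C.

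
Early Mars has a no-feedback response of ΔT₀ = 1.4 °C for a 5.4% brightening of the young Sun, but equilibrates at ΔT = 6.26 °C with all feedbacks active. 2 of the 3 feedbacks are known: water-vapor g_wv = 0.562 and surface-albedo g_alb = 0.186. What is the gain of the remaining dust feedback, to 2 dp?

0.03

Amplification A = ΔT/ΔT₀ = 6.26/1.4 = 4.471.
Total gain g = 1 − 1/A = 1 − 1/4.471 = 0.7763.
Known gains sum to 0.562 + 0.186 = 0.748.
g_dust = 0.7763 − 0.748 = 0.03.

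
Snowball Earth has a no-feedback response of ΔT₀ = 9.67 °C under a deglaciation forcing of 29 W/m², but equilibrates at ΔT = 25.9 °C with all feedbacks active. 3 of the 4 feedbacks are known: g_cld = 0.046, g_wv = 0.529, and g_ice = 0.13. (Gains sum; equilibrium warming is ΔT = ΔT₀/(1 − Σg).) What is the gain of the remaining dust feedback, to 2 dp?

-0.08

Amplification A = ΔT/ΔT₀ = 25.9/9.67 = 2.678.
Total gain g = 1 − 1/A = 1 − 1/2.678 = 0.6266.
Known gains sum to 0.046 + 0.529 + 0.13 = 0.705.
g_dust = 0.6266 − 0.705 = -0.08.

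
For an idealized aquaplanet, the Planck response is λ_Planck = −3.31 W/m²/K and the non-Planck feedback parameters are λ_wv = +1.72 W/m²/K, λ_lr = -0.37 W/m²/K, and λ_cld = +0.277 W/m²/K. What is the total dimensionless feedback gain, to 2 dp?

0.49

Convert to gains: g_wv = 1.72/3.31 = 0.5196; g_lr = -0.37/3.31 = -0.1118; g_cld = 0.277/3.31 = 0.08369.
Total gain g = 0.49149.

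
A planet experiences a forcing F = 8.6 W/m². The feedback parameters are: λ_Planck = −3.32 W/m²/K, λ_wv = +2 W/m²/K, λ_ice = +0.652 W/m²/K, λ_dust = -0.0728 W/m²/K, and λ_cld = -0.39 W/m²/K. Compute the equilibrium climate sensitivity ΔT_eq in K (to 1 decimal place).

7.6 K

Net feedback parameter λ = (−3.32) + (+2) + (+0.652) + (-0.0728) + (-0.39) = -1.1308 W/m²/K.
ΔT = −F/λ = −8.6/(-1.1308) = 7.6 K.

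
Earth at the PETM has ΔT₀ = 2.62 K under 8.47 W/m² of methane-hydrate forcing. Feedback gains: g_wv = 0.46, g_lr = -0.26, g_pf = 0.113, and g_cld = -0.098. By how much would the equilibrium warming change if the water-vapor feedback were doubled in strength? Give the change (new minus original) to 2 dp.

Original: g = 0.215, ΔT = 2.62/(1−0.215) = 3.3376 K.
With doubled water-vapor: g' = 0.675, ΔT' = 2.62/(1−0.675) = 8.0615 K.
Change = 8.0615 − 3.3376 = 4.72 K.

4.72 K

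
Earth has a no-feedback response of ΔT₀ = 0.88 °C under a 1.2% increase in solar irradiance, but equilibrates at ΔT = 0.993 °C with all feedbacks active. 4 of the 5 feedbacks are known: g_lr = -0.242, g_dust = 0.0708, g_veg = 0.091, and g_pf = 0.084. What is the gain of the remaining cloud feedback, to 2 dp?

0.11

Amplification A = ΔT/ΔT₀ = 0.993/0.88 = 1.128.
Total gain g = 1 − 1/A = 1 − 1/1.128 = 0.1135.
Known gains sum to -0.242 + 0.0708 + 0.091 + 0.084 = 0.0038.
g_cld = 0.1135 − 0.0038 = 0.11.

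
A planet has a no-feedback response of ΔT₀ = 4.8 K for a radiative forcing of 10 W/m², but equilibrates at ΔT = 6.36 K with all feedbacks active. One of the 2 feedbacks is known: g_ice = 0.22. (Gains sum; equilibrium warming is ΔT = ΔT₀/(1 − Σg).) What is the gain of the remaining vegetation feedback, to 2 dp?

Amplification A = ΔT/ΔT₀ = 6.36/4.8 = 1.325.
Total gain g = 1 − 1/A = 1 − 1/1.325 = 0.2453.
The known gain is 0.22.
g_veg = 0.2453 − 0.22 = 0.03.

0.03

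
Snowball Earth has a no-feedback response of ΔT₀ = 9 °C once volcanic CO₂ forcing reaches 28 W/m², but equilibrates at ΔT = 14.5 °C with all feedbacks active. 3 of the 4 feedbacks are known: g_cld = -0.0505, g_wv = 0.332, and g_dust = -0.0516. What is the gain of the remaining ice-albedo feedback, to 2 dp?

0.15

Amplification A = ΔT/ΔT₀ = 14.5/9 = 1.611.
Total gain g = 1 − 1/A = 1 − 1/1.611 = 0.3793.
Known gains sum to -0.0505 + 0.332 − 0.0516 = 0.2299.
g_ice = 0.3793 − 0.2299 = 0.15.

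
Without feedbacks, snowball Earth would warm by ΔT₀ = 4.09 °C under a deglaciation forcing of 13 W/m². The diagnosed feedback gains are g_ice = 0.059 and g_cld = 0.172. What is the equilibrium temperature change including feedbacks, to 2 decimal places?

Total gain g = 0.059 + 0.172 = 0.231.
Amplification A = 1/(1 − 0.231) = 1.3.
ΔT = 4.09 × 1.3 = 5.32 °C.

5.32 °C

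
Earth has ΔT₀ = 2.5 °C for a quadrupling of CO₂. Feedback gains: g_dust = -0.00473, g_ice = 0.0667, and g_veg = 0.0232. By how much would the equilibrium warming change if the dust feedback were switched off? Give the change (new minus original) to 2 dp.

Original: g = 0.08517, ΔT = 2.5/(1−0.08517) = 2.7327 °C.
Without dust: g' = 0.0899, ΔT' = 2.5/(1−0.0899) = 2.7470 °C.
Change = 2.7470 − 2.7327 = 0.01 °C.

0.01 °C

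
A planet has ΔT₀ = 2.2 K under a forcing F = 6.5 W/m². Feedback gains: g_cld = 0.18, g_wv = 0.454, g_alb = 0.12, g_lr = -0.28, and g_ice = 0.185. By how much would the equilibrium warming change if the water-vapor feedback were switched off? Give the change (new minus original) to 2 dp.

-3.68 K

Original: g = 0.659, ΔT = 2.2/(1−0.659) = 6.4516 K.
Without water-vapor: g' = 0.205, ΔT' = 2.2/(1−0.205) = 2.7673 K.
Change = 2.7673 − 6.4516 = -3.68 K.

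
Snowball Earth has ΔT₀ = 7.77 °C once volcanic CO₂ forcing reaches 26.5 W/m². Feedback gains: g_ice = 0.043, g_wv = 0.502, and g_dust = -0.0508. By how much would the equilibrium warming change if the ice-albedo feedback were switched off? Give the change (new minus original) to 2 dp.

-1.20 °C

Original: g = 0.4942, ΔT = 7.77/(1−0.4942) = 15.3618 °C.
Without ice-albedo: g' = 0.4512, ΔT' = 7.77/(1−0.4512) = 14.1582 °C.
Change = 14.1582 − 15.3618 = -1.20 °C.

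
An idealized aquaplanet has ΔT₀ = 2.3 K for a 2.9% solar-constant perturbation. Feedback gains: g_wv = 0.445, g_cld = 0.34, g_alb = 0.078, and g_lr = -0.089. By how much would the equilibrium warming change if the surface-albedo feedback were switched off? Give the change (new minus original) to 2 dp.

-2.61 K

Original: g = 0.774, ΔT = 2.3/(1−0.774) = 10.1770 K.
Without surface-albedo: g' = 0.696, ΔT' = 2.3/(1−0.696) = 7.5658 K.
Change = 7.5658 − 10.1770 = -2.61 K.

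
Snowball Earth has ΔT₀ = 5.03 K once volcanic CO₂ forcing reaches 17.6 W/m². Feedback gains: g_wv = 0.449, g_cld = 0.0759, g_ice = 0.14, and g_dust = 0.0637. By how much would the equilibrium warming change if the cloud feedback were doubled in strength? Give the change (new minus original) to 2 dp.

Original: g = 0.7286, ΔT = 5.03/(1−0.7286) = 18.5335 K.
With doubled cloud: g' = 0.8045, ΔT' = 5.03/(1−0.8045) = 25.7289 K.
Change = 25.7289 − 18.5335 = 7.20 K.

7.20 K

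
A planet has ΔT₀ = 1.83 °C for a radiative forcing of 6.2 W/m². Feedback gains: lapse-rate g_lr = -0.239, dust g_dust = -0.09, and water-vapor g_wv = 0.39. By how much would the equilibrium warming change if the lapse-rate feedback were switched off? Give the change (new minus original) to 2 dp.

Original: g = 0.061, ΔT = 1.83/(1−0.061) = 1.9489 °C.
Without lapse-rate: g' = 0.3, ΔT' = 1.83/(1−0.3) = 2.6143 °C.
Change = 2.6143 − 1.9489 = 0.67 °C.

0.67 °C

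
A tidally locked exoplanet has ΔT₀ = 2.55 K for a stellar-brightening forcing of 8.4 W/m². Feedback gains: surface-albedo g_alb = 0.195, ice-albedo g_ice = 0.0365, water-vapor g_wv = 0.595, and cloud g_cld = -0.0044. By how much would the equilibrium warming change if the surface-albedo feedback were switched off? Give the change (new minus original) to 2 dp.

-7.50 K

Original: g = 0.8221, ΔT = 2.55/(1−0.8221) = 14.3339 K.
Without surface-albedo: g' = 0.6271, ΔT' = 2.55/(1−0.6271) = 6.8383 K.
Change = 6.8383 − 14.3339 = -7.50 K.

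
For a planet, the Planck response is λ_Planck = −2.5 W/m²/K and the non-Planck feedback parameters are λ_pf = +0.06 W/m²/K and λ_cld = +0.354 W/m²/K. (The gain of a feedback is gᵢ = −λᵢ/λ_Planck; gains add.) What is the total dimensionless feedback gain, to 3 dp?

0.166

Convert to gains: g_pf = 0.06/2.5 = 0.024; g_cld = 0.354/2.5 = 0.1416.
Total gain g = 0.1656.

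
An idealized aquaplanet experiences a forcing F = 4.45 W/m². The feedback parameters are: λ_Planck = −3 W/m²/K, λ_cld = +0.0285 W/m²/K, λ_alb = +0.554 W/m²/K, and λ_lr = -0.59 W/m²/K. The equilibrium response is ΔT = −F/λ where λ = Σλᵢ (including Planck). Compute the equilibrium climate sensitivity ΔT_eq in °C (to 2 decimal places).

1.48 °C

Net feedback parameter λ = (−3) + (+0.0285) + (+0.554) + (-0.59) = -3.0075 W/m²/K.
ΔT = −F/λ = −4.45/(-3.0075) = 1.48 °C.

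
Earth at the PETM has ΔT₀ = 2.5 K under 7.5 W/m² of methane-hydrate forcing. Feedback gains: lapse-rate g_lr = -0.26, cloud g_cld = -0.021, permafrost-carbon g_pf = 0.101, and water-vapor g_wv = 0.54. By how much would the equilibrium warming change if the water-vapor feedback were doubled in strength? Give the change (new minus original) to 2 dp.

21.09 K

Original: g = 0.36, ΔT = 2.5/(1−0.36) = 3.9063 K.
With doubled water-vapor: g' = 0.9, ΔT' = 2.5/(1−0.9) = 25.0000 K.
Change = 25.0000 − 3.9063 = 21.09 K.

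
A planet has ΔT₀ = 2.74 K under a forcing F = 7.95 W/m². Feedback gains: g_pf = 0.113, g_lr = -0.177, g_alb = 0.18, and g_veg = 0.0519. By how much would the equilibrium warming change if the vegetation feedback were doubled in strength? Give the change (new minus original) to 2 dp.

0.22 K

Original: g = 0.1679, ΔT = 2.74/(1−0.1679) = 3.2929 K.
With doubled vegetation: g' = 0.2198, ΔT' = 2.74/(1−0.2198) = 3.5119 K.
Change = 3.5119 − 3.2929 = 0.22 K.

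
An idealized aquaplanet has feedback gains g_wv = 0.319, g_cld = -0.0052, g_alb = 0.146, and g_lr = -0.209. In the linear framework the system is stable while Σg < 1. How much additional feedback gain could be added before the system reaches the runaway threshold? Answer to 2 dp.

0.75

Current total gain = 0.319 − 0.0052 + 0.146 − 0.209 = 0.2508.
Margin to runaway = 1 − 0.2508 = 0.75.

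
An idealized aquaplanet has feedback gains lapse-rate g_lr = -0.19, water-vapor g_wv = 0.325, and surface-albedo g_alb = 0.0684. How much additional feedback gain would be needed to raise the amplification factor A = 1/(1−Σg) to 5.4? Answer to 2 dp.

0.61

Current total gain = 0.2034.
Target gain for A = 5.4: g* = 1 − 1/5.4 = 0.8148.
Additional gain needed = 0.8148 − 0.2034 = 0.61.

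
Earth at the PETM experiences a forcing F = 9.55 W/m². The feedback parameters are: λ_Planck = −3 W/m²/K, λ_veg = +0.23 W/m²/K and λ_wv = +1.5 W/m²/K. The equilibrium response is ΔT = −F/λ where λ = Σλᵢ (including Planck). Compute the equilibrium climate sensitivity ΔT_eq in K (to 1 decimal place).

7.5 K

Net feedback parameter λ = (−3) + (+0.23) + (+1.5) = -1.27 W/m²/K.
ΔT = −F/λ = −9.55/(-1.27) = 7.5 K.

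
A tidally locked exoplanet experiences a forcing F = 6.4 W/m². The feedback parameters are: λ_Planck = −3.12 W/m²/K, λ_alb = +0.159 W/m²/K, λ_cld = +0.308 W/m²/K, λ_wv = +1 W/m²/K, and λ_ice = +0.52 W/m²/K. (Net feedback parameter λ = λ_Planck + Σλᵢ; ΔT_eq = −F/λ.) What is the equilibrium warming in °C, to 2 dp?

Net feedback parameter λ = (−3.12) + (+0.159) + (+0.308) + (+1) + (+0.52) = -1.133 W/m²/K.
ΔT = −F/λ = −6.4/(-1.133) = 5.65 °C.

5.65 °C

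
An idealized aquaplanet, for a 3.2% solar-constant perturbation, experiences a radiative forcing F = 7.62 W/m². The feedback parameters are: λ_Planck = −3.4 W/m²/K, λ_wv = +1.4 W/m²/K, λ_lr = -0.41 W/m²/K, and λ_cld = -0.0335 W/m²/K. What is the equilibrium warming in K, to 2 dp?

3.12 K

Net feedback parameter λ = (−3.4) + (+1.4) + (-0.41) + (-0.0335) = -2.4435 W/m²/K.
ΔT = −F/λ = −7.62/(-2.4435) = 3.12 K.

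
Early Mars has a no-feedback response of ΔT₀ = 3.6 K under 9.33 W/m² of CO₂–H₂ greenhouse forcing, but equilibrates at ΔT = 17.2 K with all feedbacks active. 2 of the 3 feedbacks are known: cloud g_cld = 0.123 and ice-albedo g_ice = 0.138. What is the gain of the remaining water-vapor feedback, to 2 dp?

Amplification A = ΔT/ΔT₀ = 17.2/3.6 = 4.778.
Total gain g = 1 − 1/A = 1 − 1/4.778 = 0.7907.
Known gains sum to 0.123 + 0.138 = 0.261.
g_wv = 0.7907 − 0.261 = 0.53.

0.53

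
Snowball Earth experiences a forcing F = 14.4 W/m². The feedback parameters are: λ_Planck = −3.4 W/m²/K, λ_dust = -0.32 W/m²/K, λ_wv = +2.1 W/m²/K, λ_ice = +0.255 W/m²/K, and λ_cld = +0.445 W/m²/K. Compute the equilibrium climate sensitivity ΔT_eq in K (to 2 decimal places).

15.65 K

Net feedback parameter λ = (−3.4) + (-0.32) + (+2.1) + (+0.255) + (+0.445) = -0.92 W/m²/K.
ΔT = −F/λ = −14.4/(-0.92) = 15.65 K.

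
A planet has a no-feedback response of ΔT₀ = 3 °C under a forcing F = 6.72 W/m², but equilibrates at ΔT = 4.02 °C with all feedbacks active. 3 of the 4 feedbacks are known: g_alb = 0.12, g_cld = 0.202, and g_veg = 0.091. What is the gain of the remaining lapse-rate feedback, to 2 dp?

Amplification A = ΔT/ΔT₀ = 4.02/3 = 1.34.
Total gain g = 1 − 1/A = 1 − 1/1.34 = 0.2537.
Known gains sum to 0.12 + 0.202 + 0.091 = 0.413.
g_lr = 0.2537 − 0.413 = -0.16.

-0.16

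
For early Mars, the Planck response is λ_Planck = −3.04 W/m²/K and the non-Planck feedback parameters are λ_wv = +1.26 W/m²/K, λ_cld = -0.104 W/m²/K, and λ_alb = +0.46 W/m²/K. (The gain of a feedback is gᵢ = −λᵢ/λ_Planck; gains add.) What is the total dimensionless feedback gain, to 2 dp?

0.53

Convert to gains: g_wv = 1.26/3.04 = 0.4145; g_cld = -0.104/3.04 = -0.03421; g_alb = 0.46/3.04 = 0.1513.
Total gain g = 0.53159.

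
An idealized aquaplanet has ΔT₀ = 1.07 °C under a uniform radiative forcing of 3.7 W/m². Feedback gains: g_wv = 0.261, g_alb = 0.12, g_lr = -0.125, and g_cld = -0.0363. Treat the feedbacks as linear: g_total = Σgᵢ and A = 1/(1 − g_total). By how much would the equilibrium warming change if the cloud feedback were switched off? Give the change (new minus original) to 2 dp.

0.07 °C

Original: g = 0.2197, ΔT = 1.07/(1−0.2197) = 1.3713 °C.
Without cloud: g' = 0.256, ΔT' = 1.07/(1−0.256) = 1.4382 °C.
Change = 1.4382 − 1.3713 = 0.07 °C.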